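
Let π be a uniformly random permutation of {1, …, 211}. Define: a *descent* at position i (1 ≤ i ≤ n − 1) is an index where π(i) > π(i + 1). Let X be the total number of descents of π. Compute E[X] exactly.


Write X = Σ X_I over i = 1, …, 210, with X_I the indicator of one descent.
There are 210 indicators.
For each fixed i, the pair (π(i), π(i+1)) is a uniformly random ordered pair of distinct values from {1, …, 211}; by symmetry P[π(i) > π(i+1)] = 1/2.
By linearity: E[X] = 210 · (1/2) = (211 − 1) · (1/2) = 105 ≈ 105.000.

E[X] = 105 = 105.000.


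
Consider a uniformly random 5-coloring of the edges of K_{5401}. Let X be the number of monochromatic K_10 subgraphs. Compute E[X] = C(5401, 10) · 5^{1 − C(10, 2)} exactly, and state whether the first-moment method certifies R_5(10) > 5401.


E[X] = C(5401, 10) · 5^{1 − 45} = 5772423232412011351582235732760 · 5^{−44} = 5772423232412011351582235732760/5684341886080801486968994140625.
As a reduced fraction: E[X] = 1154484646482402270316447146552/1136868377216160297393798828125 ≈ 1.0154954.
Is E[X] < 1? NO.
Since E[X] ≥ 1, the first-moment bound is inconclusive at n = 5401; it does NOT by itself certify R_5(10) > 5401.

E[X] = 1154484646482402270316447146552/1136868377216160297393798828125 ≈ 1.0154954; E[X] ≥ 1; first-moment method inconclusive here.


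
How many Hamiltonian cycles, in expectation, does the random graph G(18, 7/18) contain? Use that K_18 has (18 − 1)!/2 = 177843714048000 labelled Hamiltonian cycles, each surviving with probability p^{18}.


K_18 has (18 − 1)!/2 = 177843714048000 labelled Hamiltonian cycles.
For each such Hamiltonian cycle H, let X_H = 1 if all 18 edges of H are present in G. Then P[X_H = 1] = p^{18} = (7/18)^{18} = 1628413597910449/39346408075296537575424.
By linearity: E[X] = Σ_H E[X_H] = 177843714048000 · p^{18} = 177843714048000 · 1628413597910449/39346408075296537575424 = 24246874921186846803875/3294258113514384.
Numerically: E[X] ≈ 7.36e+06.

E[X] = 177843714048000 · (7/18)^{18} = 24246874921186846803875/3294258113514384 ≈ 7.36e+06.


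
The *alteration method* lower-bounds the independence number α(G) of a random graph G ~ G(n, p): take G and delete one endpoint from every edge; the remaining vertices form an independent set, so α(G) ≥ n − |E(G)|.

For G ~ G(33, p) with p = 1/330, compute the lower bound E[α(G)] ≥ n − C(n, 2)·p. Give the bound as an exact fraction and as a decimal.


E[|E(G)|] = C(33, 2)·p = 528 · (1/330) = 8/5.
E[α(G)] ≥ n − E[|E(G)|] = 33 − 8/5 = 157/5.
Numerically: ≈ 31.40000.
(This is only a lower bound; the true E[α(G)] may be larger.)

E[α(G)] ≥ 157/5 ≈ 31.40000.


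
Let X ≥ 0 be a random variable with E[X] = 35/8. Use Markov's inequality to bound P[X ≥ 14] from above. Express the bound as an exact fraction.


μ = E[X] = 35/8, a = 14.
Markov: P[X ≥ 14] ≤ μ/a = (35/8)/14 = 5/16.
Numerically: ≈ 0.312500.
(Since a = 14 > μ = 4.375000, the bound 5/16 is < 1 and informative.)

P[X ≥ 14] ≤ 5/16 ≈ 0.312500.


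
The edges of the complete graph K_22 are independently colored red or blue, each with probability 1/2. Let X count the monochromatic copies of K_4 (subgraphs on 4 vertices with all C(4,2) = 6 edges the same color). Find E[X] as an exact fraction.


Let X = Σ_S X_S over the C(22, 4) = 7315 subsets S of size 4, where X_S = 1 if the K_4 on S is monochromatic.
For a fixed S, the K_4 on S has C(4, 2) = 6 edges. P[all 6 edges red] = (1/2)^6, and likewise for blue, so P[monochromatic] = 2·(1/2)^6 = 2^{1 − 6} = 1/32.
Summing: E[X] = C(22, 4) · 2^{1 − 6} = 7315 · 1/32 = 7315/32.
Numerically: E[X] ≈ 228.59375.

E[X] = C(22,4)·2^(1−C(4,2)) = 7315/32 ≈ 228.59375.


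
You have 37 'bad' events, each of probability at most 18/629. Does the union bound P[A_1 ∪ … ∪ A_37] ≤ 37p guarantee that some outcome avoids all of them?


Union bound: P[∪_{i=1}^{37} A_i] ≤ Σ_i P[A_i] ≤ 37·p = 37·(18/629) = 18/17.
Numerically: 18/17 ≈ 1.059.
Is 18/17 < 1? NO.
Since the bound 18/17 is ≥ 1, the union bound is uninformative here; it does NOT by itself certify existence.

37·p = 18/17 ≈ 1.059; existence NOT certified by the union bound.


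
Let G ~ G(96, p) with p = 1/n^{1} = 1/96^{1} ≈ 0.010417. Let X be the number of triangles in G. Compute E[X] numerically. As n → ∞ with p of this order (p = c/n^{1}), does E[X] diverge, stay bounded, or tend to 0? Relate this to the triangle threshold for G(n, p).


Number of potential triangles: C(96, 3) = 142880.
Each occurs with probability p³ ≈ (0.010417)³ ≈ 1.1302807e-06.
By linearity: E[X] = C(96, 3)·p³ ≈ 142880 · 1.1302807e-06 ≈ 0.16149.
Here α = 1, so p = 1/n is exactly at the triangle threshold p ~ 1/n. Asymptotically E[X] → c³/6 = 1³/6 = 1/6 ≈ 0.16667, a bounded constant. In this regime the triangle count is asymptotically Poisson(c³/6).

E[X] ≈ 0.16149; in regime p = Θ(1/n^{1}) E[X] stays bounded (at the triangle threshold p ~ 1/n).


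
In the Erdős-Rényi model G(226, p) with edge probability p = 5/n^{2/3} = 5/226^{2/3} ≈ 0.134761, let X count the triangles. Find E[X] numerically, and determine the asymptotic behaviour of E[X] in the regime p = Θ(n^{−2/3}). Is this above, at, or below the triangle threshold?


Number of potential triangles: C(226, 3) = 1898400.
Each occurs with probability p³ ≈ (0.134761)³ ≈ 2.44733339e-03.
By linearity: E[X] = C(226, 3)·p³ ≈ 1898400 · 2.44733339e-03 ≈ 4646.017699.
Since α = 2/3 < 1, p = c/n^{2/3} ≫ 1/n is above the triangle threshold p ~ 1/n. Asymptotically E[X] ~ (c³/6)·n^{3(1−α)} = (5³/6)·n^{1} → ∞; triangles are abundant w.h.p.

E[X] ≈ 4646.017699; in regime p = Θ(1/n^{2/3}) E[X] diverges (above the triangle threshold p ~ 1/n).


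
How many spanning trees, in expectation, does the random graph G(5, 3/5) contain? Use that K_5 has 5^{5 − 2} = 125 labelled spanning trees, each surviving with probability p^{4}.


K_5 has 5^{5 − 2} = 125 labelled spanning trees.
For each such spanning tree H, let X_H = 1 if all 4 edges of H are present in G. Then P[X_H = 1] = p^{4} = (3/5)^{4} = 81/625.
Summing the indicators: E[X] = Σ_H E[X_H] = 125 · p^{4} = 125 · 81/625 = 81/5.
Numerically: E[X] ≈ 16.2.

E[X] = 125 · (3/5)^{4} = 81/5 ≈ 16.2.


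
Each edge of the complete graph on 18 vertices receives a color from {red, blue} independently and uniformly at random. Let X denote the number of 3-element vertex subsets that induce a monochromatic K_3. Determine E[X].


Let X = Σ_S X_S over the C(18, 3) = 816 subsets S of size 3, where X_S = 1 if the K_3 on S is monochromatic.
For a fixed S, the K_3 on S has C(3, 2) = 3 edges. P[all 3 edges red] = (1/2)^3, and likewise for blue, so P[monochromatic] = 2·(1/2)^3 = 2^{1 − 3} = 1/4.
By linearity of expectation: E[X] = C(18, 3) · 2^{1 − 3} = 816 · 1/4 = 204.
Numerically: E[X] ≈ 204.000000.

E[X] = C(18,3)·2^(1−C(3,2)) = 204 ≈ 204.000000.


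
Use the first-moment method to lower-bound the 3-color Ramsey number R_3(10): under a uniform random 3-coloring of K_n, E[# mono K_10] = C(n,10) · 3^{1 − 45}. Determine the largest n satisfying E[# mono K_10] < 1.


We need C(n, 10) · 3^{1 − 45} < 1, i.e. C(n, 10) < 3^{45 − 1} = 984770902183611232881.
Check values of n near the boundary:
  n = 567: C(567, 10) = 873787071273467749398; 873787071273467749398 < 984770902183611232881? YES
  n = 568: C(568, 10) = 889446337783744949208; 889446337783744949208 < 984770902183611232881? YES
  n = 569: C(569, 10) = 905357721286137524328; 905357721286137524328 < 984770902183611232881? YES
  n = 570: C(570, 10) = 921524823451961408691; 921524823451961408691 < 984770902183611232881? YES
  n = 571: C(571, 10) = 937951290893172842001; 937951290893172842001 < 984770902183611232881? YES
  n = 572: C(572, 10) = 954640815642161682606; 954640815642161682606 < 984770902183611232881? YES
  n = 573: C(573, 10) = 971597135635805762226; 971597135635805762226 < 984770902183611232881? YES
  n = 574: C(574, 10) = 988824035203816502691; 988824035203816502691 < 984770902183611232881? NO
  n = 575: C(575, 10) = 1006325345561406175305; 1006325345561406175305 < 984770902183611232881? NO
  n = 576: C(576, 10) = 1024104945306307344480; 1024104945306307344480 < 984770902183611232881? NO
The largest n with C(n, 10) < 984770902183611232881 is n = 573 (where E[X] = 35985079097622435638/36472996377170786403 ≈ 0.9866). Hence R_3(10) > 573, i.e. R_3(10) ≥ 574.

Largest n = 573; hence R_3(10) > 573.


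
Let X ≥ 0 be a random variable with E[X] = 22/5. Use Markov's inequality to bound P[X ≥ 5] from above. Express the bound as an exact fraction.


μ = E[X] = 22/5, a = 5.
Markov: P[X ≥ 5] ≤ μ/a = (22/5)/5 = 22/25.
Numerically: ≈ 0.8800.
(Since a = 5 > μ = 4.4000, the bound 22/25 is < 1 and informative.)

P[X ≥ 5] ≤ 22/25 ≈ 0.8800.


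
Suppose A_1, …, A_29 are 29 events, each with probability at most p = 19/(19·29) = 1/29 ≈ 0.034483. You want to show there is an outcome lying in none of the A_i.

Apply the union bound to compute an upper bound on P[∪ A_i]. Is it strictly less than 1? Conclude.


Union bound: P[∪_{i=1}^{29} A_i] ≤ Σ_i P[A_i] ≤ 29·p = 29·(1/29) = 1.
Numerically: 1 ≈ 1.000000.
Is 1 < 1? NO.
Since the bound 1 is ≥ 1, the union bound is uninformative here; it does NOT by itself certify existence.

29·p = 1 ≈ 1.000000; existence NOT certified by the union bound.


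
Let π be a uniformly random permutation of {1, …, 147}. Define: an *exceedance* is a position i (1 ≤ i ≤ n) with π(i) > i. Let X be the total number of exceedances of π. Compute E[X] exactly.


Write X = Σ_{i=1}^{147} X_i, where X_i = 1_{π(i) > i}.
For each fixed i, π(i) is uniform over {1, …, 147} (marginal of a uniform permutation), so P[π(i) > i] = (n − i)/n. Summing: Σ_{i=1}^{147} (n − i)/n = (0 + 1 + … + 146)/147 = 147(147 − 1)/(2·147) = (147 − 1)/2.
Hence E[X] = Σ_{i=1}^{147} (147 − i)/147 = 73 ≈ 73.0000.

E[X] = 73 = 73.0000.


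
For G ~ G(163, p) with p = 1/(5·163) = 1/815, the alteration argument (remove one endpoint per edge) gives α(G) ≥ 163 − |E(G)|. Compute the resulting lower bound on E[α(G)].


E[|E(G)|] = C(163, 2)·p = 13203 · (1/815) = 81/5.
E[α(G)] ≥ n − E[|E(G)|] = 163 − 81/5 = 734/5.
Numerically: ≈ 146.800000.
(This is only a lower bound; the true E[α(G)] may be larger.)

E[α(G)] ≥ 734/5 ≈ 146.800000.


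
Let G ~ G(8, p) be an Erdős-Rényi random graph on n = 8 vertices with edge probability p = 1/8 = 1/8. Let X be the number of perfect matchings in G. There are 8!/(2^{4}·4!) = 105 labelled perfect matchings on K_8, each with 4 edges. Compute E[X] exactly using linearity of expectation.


K_8 has 8!/(2^{4}·4!) = 105 labelled perfect matchings.
For each such perfect matching H, let X_H = 1 if all 4 edges of H are present in G. Then P[X_H = 1] = p^{4} = (1/8)^{4} = 1/4096.
By linearity of expectation: E[X] = Σ_H E[X_H] = 105 · p^{4} = 105 · 1/4096 = 105/4096.
Numerically: E[X] ≈ 0.025635.

E[X] = 105 · (1/8)^{4} = 105/4096 ≈ 0.025635.


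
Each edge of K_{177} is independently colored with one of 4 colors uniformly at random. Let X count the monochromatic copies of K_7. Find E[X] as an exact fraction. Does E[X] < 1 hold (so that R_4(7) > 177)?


E[X] = C(177, 7) · 4^{1 − 21} = 957664425960 · 4^{−20} = 957664425960/1099511627776.
As a reduced fraction: E[X] = 119708053245/137438953472 ≈ 0.870991.
Is E[X] < 1? YES.
Since E[X] < 1, there exists a 4-coloring of K_{177} with no monochromatic K_7; hence R_4(7) > 177.

E[X] = 119708053245/137438953472 ≈ 0.870991; E[X] < 1, so R_4(7) > 177.


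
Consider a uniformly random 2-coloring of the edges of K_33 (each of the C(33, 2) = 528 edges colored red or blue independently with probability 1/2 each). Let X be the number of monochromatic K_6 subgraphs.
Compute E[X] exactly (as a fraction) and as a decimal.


Let X = Σ_S X_S over the C(33, 6) = 1107568 subsets S of size 6, where X_S = 1 if the K_6 on S is monochromatic.
For a fixed S, the K_6 on S has C(6, 2) = 15 edges. P[all 15 edges red] = (1/2)^15, and likewise for blue, so P[monochromatic] = 2·(1/2)^15 = 2^{1 − 15} = 1/16384.
Summing: E[X] = C(33, 6) · 2^{1 − 15} = 1107568 · 1/16384 = 69223/1024.
Numerically: E[X] ≈ 67.6006.

E[X] = C(33,6)·2^(1−C(6,2)) = 69223/1024 ≈ 67.6006.


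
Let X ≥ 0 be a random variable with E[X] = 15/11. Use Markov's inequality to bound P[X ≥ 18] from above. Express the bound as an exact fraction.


μ = E[X] = 15/11, a = 18.
Markov: P[X ≥ 18] ≤ μ/a = (15/11)/18 = 5/66.
Numerically: ≈ 0.076.
(Since a = 18 > μ = 1.364, the bound 5/66 is < 1 and informative.)

P[X ≥ 18] ≤ 5/66 ≈ 0.076.


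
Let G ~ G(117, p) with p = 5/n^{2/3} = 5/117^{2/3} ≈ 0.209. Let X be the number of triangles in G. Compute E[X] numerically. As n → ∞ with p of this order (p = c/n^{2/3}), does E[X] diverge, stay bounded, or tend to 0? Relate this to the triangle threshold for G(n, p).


Number of potential triangles: C(117, 3) = 260130.
Each occurs with probability p³ ≈ (0.209)³ ≈ 9.131419e-03.
By linearity: E[X] = C(117, 3)·p³ ≈ 260130 · 9.131419e-03 ≈ 2375.3561.
Since α = 2/3 < 1, p = c/n^{2/3} ≫ 1/n is above the triangle threshold p ~ 1/n. Asymptotically E[X] ~ (c³/6)·n^{3(1−α)} = (5³/6)·n^{1} → ∞; triangles are abundant w.h.p.

E[X] ≈ 2375.3561; in regime p = Θ(1/n^{2/3}) E[X] diverges (above the triangle threshold p ~ 1/n).


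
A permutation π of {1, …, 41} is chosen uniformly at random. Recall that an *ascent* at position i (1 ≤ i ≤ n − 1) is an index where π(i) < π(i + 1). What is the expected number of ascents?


Write X = Σ X_I over i = 1, …, 40, with X_I the indicator of one ascent.
There are 40 indicators.
For each fixed i, the pair (π(i), π(i+1)) is a uniformly random ordered pair of distinct values from {1, …, 41}; by symmetry P[π(i) < π(i+1)] = 1/2.
By linearity: E[X] = 40 · (1/2) = (41 − 1) · (1/2) = 20 ≈ 20.0000.

E[X] = 20 = 20.0000.


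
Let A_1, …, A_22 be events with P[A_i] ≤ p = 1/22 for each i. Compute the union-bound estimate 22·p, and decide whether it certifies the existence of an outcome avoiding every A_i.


Union bound: P[∪_{i=1}^{22} A_i] ≤ Σ_i P[A_i] ≤ 22·p = 22·(1/22) = 1.
Numerically: 1 ≈ 1.0000.
Is 1 < 1? NO.
Since the bound 1 is ≥ 1, the union bound is uninformative here; it does NOT by itself certify existence.

22·p = 1 ≈ 1.0000; existence NOT certified by the union bound.


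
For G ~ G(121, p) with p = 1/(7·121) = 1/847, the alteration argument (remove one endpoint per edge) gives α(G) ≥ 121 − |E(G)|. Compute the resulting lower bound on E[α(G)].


E[|E(G)|] = C(121, 2)·p = 7260 · (1/847) = 60/7.
E[α(G)] ≥ n − E[|E(G)|] = 121 − 60/7 = 787/7.
Numerically: ≈ 112.428571.
(This is only a lower bound; the true E[α(G)] may be larger.)

E[α(G)] ≥ 787/7 ≈ 112.428571.


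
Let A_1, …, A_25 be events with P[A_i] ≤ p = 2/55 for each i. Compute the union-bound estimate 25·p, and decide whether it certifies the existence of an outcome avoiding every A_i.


Union bound: P[∪_{i=1}^{25} A_i] ≤ Σ_i P[A_i] ≤ 25·p = 25·(2/55) = 10/11.
Numerically: 10/11 ≈ 0.9090909.
Is 10/11 < 1? YES.
Since P[∪ A_i] ≤ 10/11 < 1, the complement has P[∩ A_i^c] ≥ 1 − 10/11 = 1/11 > 0, so some outcome avoids every A_i.

25·p = 10/11 ≈ 0.9090909; existence CERTIFIED by the union bound.


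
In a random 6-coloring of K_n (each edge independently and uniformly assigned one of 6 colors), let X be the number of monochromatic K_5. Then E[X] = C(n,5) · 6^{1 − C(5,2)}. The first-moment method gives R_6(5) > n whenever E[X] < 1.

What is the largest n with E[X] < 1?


We need C(n, 5) · 6^{1 − 10} < 1, i.e. C(n, 5) < 6^{10 − 1} = 10077696.
Check values of n near the boundary:
  n = 65: C(65, 5) = 8259888; 8259888 < 10077696? YES
  n = 66: C(66, 5) = 8936928; 8936928 < 10077696? YES
  n = 67: C(67, 5) = 9657648; 9657648 < 10077696? YES
  n = 68: C(68, 5) = 10424128; 10424128 < 10077696? NO
  n = 69: C(69, 5) = 11238513; 11238513 < 10077696? NO
The largest n with C(n, 5) < 10077696 is n = 67 (where E[X] = 67067/69984 ≈ 0.9583). Hence R_6(5) > 67, i.e. R_6(5) ≥ 68.

Largest n = 67; hence R_6(5) > 67.


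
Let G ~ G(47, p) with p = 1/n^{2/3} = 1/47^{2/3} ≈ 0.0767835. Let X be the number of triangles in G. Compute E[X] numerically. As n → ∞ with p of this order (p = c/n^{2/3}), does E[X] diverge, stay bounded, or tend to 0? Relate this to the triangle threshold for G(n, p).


Number of potential triangles: C(47, 3) = 16215.
Each occurs with probability p³ ≈ (0.0767835)³ ≈ 4.52693526e-04.
By linearity: E[X] = C(47, 3)·p³ ≈ 16215 · 4.52693526e-04 ≈ 7.340426.
Since α = 2/3 < 1, p = c/n^{2/3} ≫ 1/n is above the triangle threshold p ~ 1/n. Asymptotically E[X] ~ (c³/6)·n^{3(1−α)} = (1³/6)·n^{1} → ∞; triangles are abundant w.h.p.

E[X] ≈ 7.340426; in regime p = Θ(1/n^{2/3}) E[X] diverges (above the triangle threshold p ~ 1/n).


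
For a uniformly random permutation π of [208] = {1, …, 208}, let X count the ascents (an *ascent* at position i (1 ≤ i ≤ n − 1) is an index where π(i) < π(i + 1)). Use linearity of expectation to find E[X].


Write X = Σ X_I over i = 1, …, 207, with X_I the indicator of one ascent.
There are 207 indicators.
For each fixed i, the pair (π(i), π(i+1)) is a uniformly random ordered pair of distinct values from {1, …, 208}; by symmetry P[π(i) < π(i+1)] = 1/2.
By linearity: E[X] = 207 · (1/2) = (208 − 1) · (1/2) = 207/2 ≈ 103.5000.

E[X] = 207/2 = 103.5000.


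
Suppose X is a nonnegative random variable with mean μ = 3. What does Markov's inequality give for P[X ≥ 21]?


μ = E[X] = 3, a = 21.
Markov: P[X ≥ 21] ≤ μ/a = (3)/21 = 1/7.
Numerically: ≈ 0.142857.
(Since a = 21 > μ = 3.000000, the bound 1/7 is < 1 and informative.)

P[X ≥ 21] ≤ 1/7 ≈ 0.142857.


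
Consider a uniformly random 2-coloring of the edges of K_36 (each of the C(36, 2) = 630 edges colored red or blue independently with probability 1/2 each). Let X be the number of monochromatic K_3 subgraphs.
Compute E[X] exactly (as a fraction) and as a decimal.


Let X = Σ_S X_S over the C(36, 3) = 7140 subsets S of size 3, where X_S = 1 if the K_3 on S is monochromatic.
For a fixed S, the K_3 on S has C(3, 2) = 3 edges. P[all 3 edges red] = (1/2)^3, and likewise for blue, so P[monochromatic] = 2·(1/2)^3 = 2^{1 − 3} = 1/4.
By linearity of expectation: E[X] = C(36, 3) · 2^{1 − 3} = 7140 · 1/4 = 1785.
Numerically: E[X] ≈ 1785.0000.

E[X] = C(36,3)·2^(1−C(3,2)) = 1785 ≈ 1785.0000.


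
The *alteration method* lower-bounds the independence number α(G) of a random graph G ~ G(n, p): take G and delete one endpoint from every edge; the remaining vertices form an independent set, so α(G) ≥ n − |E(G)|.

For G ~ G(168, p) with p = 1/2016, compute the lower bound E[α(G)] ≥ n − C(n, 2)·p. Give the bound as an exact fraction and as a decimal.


E[|E(G)|] = C(168, 2)·p = 14028 · (1/2016) = 167/24.
E[α(G)] ≥ n − E[|E(G)|] = 168 − 167/24 = 3865/24.
Numerically: ≈ 161.0417.
(This is only a lower bound; the true E[α(G)] may be larger.)

E[α(G)] ≥ 3865/24 ≈ 161.0417.


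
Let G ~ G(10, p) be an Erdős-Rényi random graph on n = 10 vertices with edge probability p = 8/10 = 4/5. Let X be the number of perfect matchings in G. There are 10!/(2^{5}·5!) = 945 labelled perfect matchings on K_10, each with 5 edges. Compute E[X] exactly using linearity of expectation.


K_10 has 10!/(2^{5}·5!) = 945 labelled perfect matchings.
For each such perfect matching H, let X_H = 1 if all 5 edges of H are present in G. Then P[X_H = 1] = p^{5} = (4/5)^{5} = 1024/3125.
By linearity of expectation: E[X] = Σ_H E[X_H] = 945 · p^{5} = 945 · 1024/3125 = 193536/625.
Numerically: E[X] ≈ 309.658.

E[X] = 945 · (4/5)^{5} = 193536/625 ≈ 309.658.


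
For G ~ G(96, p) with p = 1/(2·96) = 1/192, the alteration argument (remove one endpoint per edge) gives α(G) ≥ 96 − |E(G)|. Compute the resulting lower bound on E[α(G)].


E[|E(G)|] = C(96, 2)·p = 4560 · (1/192) = 95/4.
E[α(G)] ≥ n − E[|E(G)|] = 96 − 95/4 = 289/4.
Numerically: ≈ 72.250.
(This is only a lower bound; the true E[α(G)] may be larger.)

E[α(G)] ≥ 289/4 ≈ 72.250.


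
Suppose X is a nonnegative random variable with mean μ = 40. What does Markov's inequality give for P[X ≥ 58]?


μ = E[X] = 40, a = 58.
Markov: P[X ≥ 58] ≤ μ/a = (40)/58 = 20/29.
Numerically: ≈ 0.68966.
(Since a = 58 > μ = 40.00000, the bound 20/29 is < 1 and informative.)

P[X ≥ 58] ≤ 20/29 ≈ 0.68966.


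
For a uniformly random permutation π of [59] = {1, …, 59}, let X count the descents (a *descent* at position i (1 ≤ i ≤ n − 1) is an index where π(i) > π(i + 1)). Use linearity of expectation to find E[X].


Write X = Σ X_I over i = 1, …, 58, with X_I the indicator of one descent.
There are 58 indicators.
For each fixed i, the pair (π(i), π(i+1)) is a uniformly random ordered pair of distinct values from {1, …, 59}; by symmetry P[π(i) > π(i+1)] = 1/2.
By linearity: E[X] = 58 · (1/2) = (59 − 1) · (1/2) = 29 ≈ 29.000.

E[X] = 29 = 29.000.


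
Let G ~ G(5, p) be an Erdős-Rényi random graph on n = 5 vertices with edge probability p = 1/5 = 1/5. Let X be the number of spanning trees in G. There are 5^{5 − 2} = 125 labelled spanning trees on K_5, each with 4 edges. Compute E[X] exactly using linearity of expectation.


K_5 has 5^{5 − 2} = 125 labelled spanning trees.
For each such spanning tree H, let X_H = 1 if all 4 edges of H are present in G. Then P[X_H = 1] = p^{4} = (1/5)^{4} = 1/625.
By linearity of expectation: E[X] = Σ_H E[X_H] = 125 · p^{4} = 125 · 1/625 = 1/5.
Numerically: E[X] ≈ 0.2.

E[X] = 125 · (1/5)^{4} = 1/5 ≈ 0.2.


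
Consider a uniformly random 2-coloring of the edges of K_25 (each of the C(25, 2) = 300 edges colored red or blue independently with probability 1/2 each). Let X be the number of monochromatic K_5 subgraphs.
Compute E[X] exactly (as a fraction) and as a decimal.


Let X = Σ_S X_S over the C(25, 5) = 53130 subsets S of size 5, where X_S = 1 if the K_5 on S is monochromatic.
For a fixed S, the K_5 on S has C(5, 2) = 10 edges. P[all 10 edges red] = (1/2)^10, and likewise for blue, so P[monochromatic] = 2·(1/2)^10 = 2^{1 − 10} = 1/512.
Summing: E[X] = C(25, 5) · 2^{1 − 10} = 53130 · 1/512 = 26565/256.
Numerically: E[X] ≈ 103.770.

E[X] = C(25,5)·2^(1−C(5,2)) = 26565/256 ≈ 103.770.


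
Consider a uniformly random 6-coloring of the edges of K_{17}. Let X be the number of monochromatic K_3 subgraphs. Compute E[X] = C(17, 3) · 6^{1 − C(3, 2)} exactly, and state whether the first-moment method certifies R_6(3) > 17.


E[X] = C(17, 3) · 6^{1 − 3} = 680 · 6^{−2} = 680/36.
As a reduced fraction: E[X] = 170/9 ≈ 18.8889.
Is E[X] < 1? NO.
Since E[X] ≥ 1, the first-moment bound is inconclusive at n = 17; it does NOT by itself certify R_6(3) > 17.

E[X] = 170/9 ≈ 18.8889; E[X] ≥ 1; first-moment method inconclusive here.


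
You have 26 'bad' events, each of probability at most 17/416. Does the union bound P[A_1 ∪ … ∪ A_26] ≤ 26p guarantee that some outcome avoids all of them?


Union bound: P[∪_{i=1}^{26} A_i] ≤ Σ_i P[A_i] ≤ 26·p = 26·(17/416) = 17/16.
Numerically: 17/16 ≈ 1.062500.
Is 17/16 < 1? NO.
Since the bound 17/16 is ≥ 1, the union bound is uninformative here; it does NOT by itself certify existence.

26·p = 17/16 ≈ 1.062500; existence NOT certified by the union bound.


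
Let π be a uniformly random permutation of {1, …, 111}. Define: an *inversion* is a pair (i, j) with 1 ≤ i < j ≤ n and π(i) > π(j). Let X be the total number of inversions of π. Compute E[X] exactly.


Write X = Σ X_I over the C(111, 2) = 6105 pairs i < j, with X_I the indicator of one inversion.
There are 6105 indicators.
For each fixed pair i < j, the values π(i) and π(j) are two distinct elements of {1, …, 111} in uniformly random order; by symmetry P[π(i) > π(j)] = 1/2.
By linearity: E[X] = 6105 · (1/2) = C(111, 2) · (1/2) = 6105/2 = 6105/2 ≈ 3052.500000.

E[X] = 6105/2 = 3052.500000.


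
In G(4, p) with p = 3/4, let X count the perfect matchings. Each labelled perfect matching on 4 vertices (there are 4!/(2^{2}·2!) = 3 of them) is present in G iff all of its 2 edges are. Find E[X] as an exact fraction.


K_4 has 4!/(2^{2}·2!) = 3 labelled perfect matchings.
For each such perfect matching H, let X_H = 1 if all 2 edges of H are present in G. Then P[X_H = 1] = p^{2} = (3/4)^{2} = 9/16.
Summing the indicators: E[X] = Σ_H E[X_H] = 3 · p^{2} = 3 · 9/16 = 27/16.
Numerically: E[X] ≈ 1.6875.

E[X] = 3 · (3/4)^{2} = 27/16 ≈ 1.6875.


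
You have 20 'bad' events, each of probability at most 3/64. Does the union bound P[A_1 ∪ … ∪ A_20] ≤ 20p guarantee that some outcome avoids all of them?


Union bound: P[∪_{i=1}^{20} A_i] ≤ Σ_i P[A_i] ≤ 20·p = 20·(3/64) = 15/16.
Numerically: 15/16 ≈ 0.93750.
Is 15/16 < 1? YES.
Since P[∪ A_i] ≤ 15/16 < 1, the complement has P[∩ A_i^c] ≥ 1 − 15/16 = 1/16 > 0, so some outcome avoids every A_i.

20·p = 15/16 ≈ 0.93750; existence CERTIFIED by the union bound.


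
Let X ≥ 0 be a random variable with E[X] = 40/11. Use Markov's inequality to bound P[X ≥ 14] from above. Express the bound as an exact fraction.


μ = E[X] = 40/11, a = 14.
Markov: P[X ≥ 14] ≤ μ/a = (40/11)/14 = 20/77.
Numerically: ≈ 0.259740.
(Since a = 14 > μ = 3.636364, the bound 20/77 is < 1 and informative.)

P[X ≥ 14] ≤ 20/77 ≈ 0.259740.


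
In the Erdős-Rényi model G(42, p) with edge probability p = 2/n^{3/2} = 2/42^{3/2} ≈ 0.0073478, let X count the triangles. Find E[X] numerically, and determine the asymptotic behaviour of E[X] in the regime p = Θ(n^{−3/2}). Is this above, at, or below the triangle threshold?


Number of potential triangles: C(42, 3) = 11480.
Each occurs with probability p³ ≈ (0.0073478)³ ≈ 3.9670546e-07.
By linearity: E[X] = C(42, 3)·p³ ≈ 11480 · 3.9670546e-07 ≈ 0.00455.
Since α = 3/2 > 1, p = c/n^{3/2} = o(1/n) is below the triangle threshold p ~ 1/n. Asymptotically E[X] ~ (c³/6)·n^{3(1−α)} = (2³/6)·n^{-1.5} → 0, so by Markov's inequality G has no triangles w.h.p.

E[X] ≈ 0.00455; in regime p = Θ(1/n^{3/2}) E[X] tends to 0 (below the triangle threshold p ~ 1/n).


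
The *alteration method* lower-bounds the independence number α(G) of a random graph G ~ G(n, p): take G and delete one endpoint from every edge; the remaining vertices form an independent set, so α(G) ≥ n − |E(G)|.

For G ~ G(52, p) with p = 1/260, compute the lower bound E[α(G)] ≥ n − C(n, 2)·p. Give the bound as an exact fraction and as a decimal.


E[|E(G)|] = C(52, 2)·p = 1326 · (1/260) = 51/10.
E[α(G)] ≥ n − E[|E(G)|] = 52 − 51/10 = 469/10.
Numerically: ≈ 46.900.
(This is only a lower bound; the true E[α(G)] may be larger.)

E[α(G)] ≥ 469/10 ≈ 46.900.


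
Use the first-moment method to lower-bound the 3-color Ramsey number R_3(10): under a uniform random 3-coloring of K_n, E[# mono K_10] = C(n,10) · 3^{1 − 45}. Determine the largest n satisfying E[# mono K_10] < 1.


We need C(n, 10) · 3^{1 − 45} < 1, i.e. C(n, 10) < 3^{45 − 1} = 984770902183611232881.
Check values of n near the boundary:
  n = 569: C(569, 10) = 905357721286137524328; 905357721286137524328 < 984770902183611232881? YES
  n = 570: C(570, 10) = 921524823451961408691; 921524823451961408691 < 984770902183611232881? YES
  n = 571: C(571, 10) = 937951290893172842001; 937951290893172842001 < 984770902183611232881? YES
  n = 572: C(572, 10) = 954640815642161682606; 954640815642161682606 < 984770902183611232881? YES
  n = 573: C(573, 10) = 971597135635805762226; 971597135635805762226 < 984770902183611232881? YES
  n = 574: C(574, 10) = 988824035203816502691; 988824035203816502691 < 984770902183611232881? NO
  n = 575: C(575, 10) = 1006325345561406175305; 1006325345561406175305 < 984770902183611232881? NO
  n = 576: C(576, 10) = 1024104945306307344480; 1024104945306307344480 < 984770902183611232881? NO
The largest n with C(n, 10) < 984770902183611232881 is n = 573 (where E[X] = 35985079097622435638/36472996377170786403 ≈ 0.98662). Hence R_3(10) > 573, i.e. R_3(10) ≥ 574.

Largest n = 573; hence R_3(10) > 573.


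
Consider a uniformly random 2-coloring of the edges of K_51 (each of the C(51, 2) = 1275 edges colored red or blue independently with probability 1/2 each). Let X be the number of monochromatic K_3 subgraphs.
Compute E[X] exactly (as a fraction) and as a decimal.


Let X = Σ_S X_S over the C(51, 3) = 20825 subsets S of size 3, where X_S = 1 if the K_3 on S is monochromatic.
For a fixed S, the K_3 on S has C(3, 2) = 3 edges. P[all 3 edges red] = (1/2)^3, and likewise for blue, so P[monochromatic] = 2·(1/2)^3 = 2^{1 − 3} = 1/4.
Summing: E[X] = C(51, 3) · 2^{1 − 3} = 20825 · 1/4 = 20825/4.
Numerically: E[X] ≈ 5206.2500.

E[X] = C(51,3)·2^(1−C(3,2)) = 20825/4 ≈ 5206.2500.


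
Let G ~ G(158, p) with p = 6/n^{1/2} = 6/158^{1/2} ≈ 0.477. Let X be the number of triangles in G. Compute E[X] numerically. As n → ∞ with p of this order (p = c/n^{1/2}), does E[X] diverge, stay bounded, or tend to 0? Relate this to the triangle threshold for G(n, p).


Number of potential triangles: C(158, 3) = 644956.
Each occurs with probability p³ ≈ (0.477)³ ≈ 1.08760e-01.
By linearity: E[X] = C(158, 3)·p³ ≈ 644956 · 1.08760e-01 ≈ 70145.240.
Since α = 1/2 < 1, p = c/n^{1/2} ≫ 1/n is above the triangle threshold p ~ 1/n. Asymptotically E[X] ~ (c³/6)·n^{3(1−α)} = (6³/6)·n^{1.5} → ∞; triangles are abundant w.h.p.

E[X] ≈ 70145.240; in regime p = Θ(1/n^{1/2}) E[X] diverges (above the triangle threshold p ~ 1/n).


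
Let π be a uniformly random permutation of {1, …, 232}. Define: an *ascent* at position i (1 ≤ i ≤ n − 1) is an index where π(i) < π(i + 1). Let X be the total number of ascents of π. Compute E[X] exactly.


Write X = Σ X_I over i = 1, …, 231, with X_I the indicator of one ascent.
There are 231 indicators.
For each fixed i, the pair (π(i), π(i+1)) is a uniformly random ordered pair of distinct values from {1, …, 232}; by symmetry P[π(i) < π(i+1)] = 1/2.
By linearity: E[X] = 231 · (1/2) = (232 − 1) · (1/2) = 231/2 ≈ 115.500.

E[X] = 231/2 = 115.500.


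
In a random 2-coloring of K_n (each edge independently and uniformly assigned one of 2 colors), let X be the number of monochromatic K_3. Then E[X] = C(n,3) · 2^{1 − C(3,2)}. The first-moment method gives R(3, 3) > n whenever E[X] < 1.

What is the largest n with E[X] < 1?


We need C(n, 3) · 2^{1 − 3} < 1, i.e. C(n, 3) < 2^{3 − 1} = 4.
Check values of n near the boundary:
  n = 3: C(3, 3) = 1; 1 < 4? YES
  n = 4: C(4, 3) = 4; 4 < 4? NO
  n = 5: C(5, 3) = 10; 10 < 4? NO
The largest n with C(n, 3) < 4 is n = 3 (where E[X] = 1/4 ≈ 0.250000). Hence R(3, 3) > 3, i.e. R(3, 3) ≥ 4.

Largest n = 3; hence R(3, 3) > 3.


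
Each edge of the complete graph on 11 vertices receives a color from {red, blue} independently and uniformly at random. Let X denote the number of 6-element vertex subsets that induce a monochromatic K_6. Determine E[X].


Let X = Σ_S X_S over the C(11, 6) = 462 subsets S of size 6, where X_S = 1 if the K_6 on S is monochromatic.
For a fixed S, the K_6 on S has C(6, 2) = 15 edges. P[all 15 edges red] = (1/2)^15, and likewise for blue, so P[monochromatic] = 2·(1/2)^15 = 2^{1 − 15} = 1/16384.
Summing: E[X] = C(11, 6) · 2^{1 − 15} = 462 · 1/16384 = 231/8192.
Numerically: E[X] ≈ 0.028198.

E[X] = C(11,6)·2^(1−C(6,2)) = 231/8192 ≈ 0.028198.


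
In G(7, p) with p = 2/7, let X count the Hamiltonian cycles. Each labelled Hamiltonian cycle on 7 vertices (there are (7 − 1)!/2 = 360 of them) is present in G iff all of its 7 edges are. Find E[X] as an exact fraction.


K_7 has (7 − 1)!/2 = 360 labelled Hamiltonian cycles.
For each such Hamiltonian cycle H, let X_H = 1 if all 7 edges of H are present in G. Then P[X_H = 1] = p^{7} = (2/7)^{7} = 128/823543.
By linearity of expectation: E[X] = Σ_H E[X_H] = 360 · p^{7} = 360 · 128/823543 = 46080/823543.
Numerically: E[X] ≈ 0.056.

E[X] = 360 · (2/7)^{7} = 46080/823543 ≈ 0.056.


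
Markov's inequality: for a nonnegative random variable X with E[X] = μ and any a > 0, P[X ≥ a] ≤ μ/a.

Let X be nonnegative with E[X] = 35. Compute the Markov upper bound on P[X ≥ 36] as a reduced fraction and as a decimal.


μ = E[X] = 35, a = 36.
Markov: P[X ≥ 36] ≤ μ/a = (35)/36 = 35/36.
Numerically: ≈ 0.97222.
(Since a = 36 > μ = 35.00000, the bound 35/36 is < 1 and informative.)

P[X ≥ 36] ≤ 35/36 ≈ 0.97222.


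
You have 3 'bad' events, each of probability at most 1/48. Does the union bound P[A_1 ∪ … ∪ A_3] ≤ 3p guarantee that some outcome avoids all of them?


Union bound: P[∪_{i=1}^{3} A_i] ≤ Σ_i P[A_i] ≤ 3·p = 3·(1/48) = 1/16.
Numerically: 1/16 ≈ 0.0625000.
Is 1/16 < 1? YES.
Since P[∪ A_i] ≤ 1/16 < 1, the complement has P[∩ A_i^c] ≥ 1 − 1/16 = 15/16 > 0, so some outcome avoids every A_i.

3·p = 1/16 ≈ 0.0625000; existence CERTIFIED by the union bound.


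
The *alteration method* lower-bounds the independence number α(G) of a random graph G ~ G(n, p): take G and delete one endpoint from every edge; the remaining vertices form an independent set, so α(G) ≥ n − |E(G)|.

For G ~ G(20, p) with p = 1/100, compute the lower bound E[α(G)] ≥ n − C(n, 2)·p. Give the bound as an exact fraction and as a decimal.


E[|E(G)|] = C(20, 2)·p = 190 · (1/100) = 19/10.
E[α(G)] ≥ n − E[|E(G)|] = 20 − 19/10 = 181/10.
Numerically: ≈ 18.1000.
(This is only a lower bound; the true E[α(G)] may be larger.)

E[α(G)] ≥ 181/10 ≈ 18.1000.


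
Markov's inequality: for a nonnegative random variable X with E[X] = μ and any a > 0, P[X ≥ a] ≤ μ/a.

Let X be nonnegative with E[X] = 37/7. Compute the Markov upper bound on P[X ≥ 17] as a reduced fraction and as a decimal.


μ = E[X] = 37/7, a = 17.
Markov: P[X ≥ 17] ≤ μ/a = (37/7)/17 = 37/119.
Numerically: ≈ 0.310924.
(Since a = 17 > μ = 5.285714, the bound 37/119 is < 1 and informative.)

P[X ≥ 17] ≤ 37/119 ≈ 0.310924.


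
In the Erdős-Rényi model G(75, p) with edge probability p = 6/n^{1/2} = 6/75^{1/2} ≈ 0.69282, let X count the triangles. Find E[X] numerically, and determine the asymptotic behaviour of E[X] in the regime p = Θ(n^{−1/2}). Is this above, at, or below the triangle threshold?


Number of potential triangles: C(75, 3) = 67525.
Each occurs with probability p³ ≈ (0.69282)³ ≈ 3.3255376e-01.
By linearity: E[X] = C(75, 3)·p³ ≈ 67525 · 3.3255376e-01 ≈ 22455.69231.
Since α = 1/2 < 1, p = c/n^{1/2} ≫ 1/n is above the triangle threshold p ~ 1/n. Asymptotically E[X] ~ (c³/6)·n^{3(1−α)} = (6³/6)·n^{1.5} → ∞; triangles are abundant w.h.p.

E[X] ≈ 22455.69231; in regime p = Θ(1/n^{1/2}) E[X] diverges (above the triangle threshold p ~ 1/n).


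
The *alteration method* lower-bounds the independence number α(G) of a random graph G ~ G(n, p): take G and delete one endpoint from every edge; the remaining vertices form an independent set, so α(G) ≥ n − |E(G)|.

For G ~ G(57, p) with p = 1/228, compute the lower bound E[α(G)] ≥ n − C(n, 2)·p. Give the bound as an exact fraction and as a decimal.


E[|E(G)|] = C(57, 2)·p = 1596 · (1/228) = 7.
E[α(G)] ≥ n − E[|E(G)|] = 57 − 7 = 50.
Numerically: ≈ 50.000000.
(This is only a lower bound; the true E[α(G)] may be larger.)

E[α(G)] ≥ 50 ≈ 50.000000.


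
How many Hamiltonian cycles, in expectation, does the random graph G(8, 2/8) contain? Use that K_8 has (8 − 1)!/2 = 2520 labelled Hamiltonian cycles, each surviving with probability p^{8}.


K_8 has (8 − 1)!/2 = 2520 labelled Hamiltonian cycles.
For each such Hamiltonian cycle H, let X_H = 1 if all 8 edges of H are present in G. Then P[X_H = 1] = p^{8} = (1/4)^{8} = 1/65536.
By linearity of expectation: E[X] = Σ_H E[X_H] = 2520 · p^{8} = 2520 · 1/65536 = 315/8192.
Numerically: E[X] ≈ 0.03845.

E[X] = 2520 · (1/4)^{8} = 315/8192 ≈ 0.03845.


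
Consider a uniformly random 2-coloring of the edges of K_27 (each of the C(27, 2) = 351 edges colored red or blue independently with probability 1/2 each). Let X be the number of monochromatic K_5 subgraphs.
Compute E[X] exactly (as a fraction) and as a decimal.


Let X = Σ_S X_S over the C(27, 5) = 80730 subsets S of size 5, where X_S = 1 if the K_5 on S is monochromatic.
For a fixed S, the K_5 on S has C(5, 2) = 10 edges. P[all 10 edges red] = (1/2)^10, and likewise for blue, so P[monochromatic] = 2·(1/2)^10 = 2^{1 − 10} = 1/512.
By linearity: E[X] = C(27, 5) · 2^{1 − 10} = 80730 · 1/512 = 40365/256.
Numerically: E[X] ≈ 157.676.

E[X] = C(27,5)·2^(1−C(5,2)) = 40365/256 ≈ 157.676.


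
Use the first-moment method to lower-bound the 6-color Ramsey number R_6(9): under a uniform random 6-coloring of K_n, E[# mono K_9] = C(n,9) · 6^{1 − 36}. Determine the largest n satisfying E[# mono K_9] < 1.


We need C(n, 9) · 6^{1 − 36} < 1, i.e. C(n, 9) < 6^{36 − 1} = 1719070799748422591028658176.
Check values of n near the boundary:
  n = 4402: C(4402, 9) = 1696419745356657449393393700; 1696419745356657449393393700 < 1719070799748422591028658176? YES
  n = 4403: C(4403, 9) = 1699894433046281918452233150; 1699894433046281918452233150 < 1719070799748422591028658176? YES
  n = 4404: C(4404, 9) = 1703375445537161676647015880; 1703375445537161676647015880 < 1719070799748422591028658176? YES
  n = 4405: C(4405, 9) = 1706862792900636302463627150; 1706862792900636302463627150 < 1719070799748422591028658176? YES
  n = 4406: C(4406, 9) = 1710356485221788389505285700; 1710356485221788389505285700 < 1719070799748422591028658176? YES
  n = 4407: C(4407, 9) = 1713856532599459170657070050; 1713856532599459170657070050 < 1719070799748422591028658176? YES
  n = 4408: C(4408, 9) = 1717362945146264156457459600; 1717362945146264156457459600 < 1719070799748422591028658176? YES
  n = 4409: C(4409, 9) = 1720875732988608787686577131; 1720875732988608787686577131 < 1719070799748422591028658176? NO
The largest n with C(n, 9) < 1719070799748422591028658176 is n = 4408 (where E[X] = 35778394690547169926197075/35813974994758803979763712 ≈ 0.9990065). Hence R_6(9) > 4408, i.e. R_6(9) ≥ 4409.

Largest n = 4408; hence R_6(9) > 4408.


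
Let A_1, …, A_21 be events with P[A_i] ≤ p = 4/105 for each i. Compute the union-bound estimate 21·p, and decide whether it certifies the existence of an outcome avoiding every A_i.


Union bound: P[∪_{i=1}^{21} A_i] ≤ Σ_i P[A_i] ≤ 21·p = 21·(4/105) = 4/5.
Numerically: 4/5 ≈ 0.8000.
Is 4/5 < 1? YES.
Since P[∪ A_i] ≤ 4/5 < 1, the complement has P[∩ A_i^c] ≥ 1 − 4/5 = 1/5 > 0, so some outcome avoids every A_i.

21·p = 4/5 ≈ 0.8000; existence CERTIFIED by the union bound.


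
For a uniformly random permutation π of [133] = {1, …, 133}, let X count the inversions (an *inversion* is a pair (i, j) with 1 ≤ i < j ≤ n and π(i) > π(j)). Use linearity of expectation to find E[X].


Write X = Σ X_I over the C(133, 2) = 8778 pairs i < j, with X_I the indicator of one inversion.
There are 8778 indicators.
For each fixed pair i < j, the values π(i) and π(j) are two distinct elements of {1, …, 133} in uniformly random order; by symmetry P[π(i) > π(j)] = 1/2.
By linearity: E[X] = 8778 · (1/2) = C(133, 2) · (1/2) = 8778/2 = 4389 ≈ 4389.000.

E[X] = 4389 = 4389.000.


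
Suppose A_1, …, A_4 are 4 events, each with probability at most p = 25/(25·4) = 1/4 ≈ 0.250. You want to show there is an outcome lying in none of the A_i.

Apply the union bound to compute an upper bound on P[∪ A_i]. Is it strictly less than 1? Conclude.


Union bound: P[∪_{i=1}^{4} A_i] ≤ Σ_i P[A_i] ≤ 4·p = 4·(1/4) = 1.
Numerically: 1 ≈ 1.000.
Is 1 < 1? NO.
Since the bound 1 is ≥ 1, the union bound is uninformative here; it does NOT by itself certify existence.

4·p = 1 ≈ 1.000; existence NOT certified by the union bound.
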